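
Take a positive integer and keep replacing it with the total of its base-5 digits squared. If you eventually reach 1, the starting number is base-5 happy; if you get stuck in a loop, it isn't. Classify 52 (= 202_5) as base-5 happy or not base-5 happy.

52 = (2,0,2)_5 → 2² + 0² + 2² = 8
8 = (1,3)_5 → 1² + 3² = 10
10 = (2,0)_5 → 2² + 0² = 4
4 = (4)_5 → 4² = 16
16 = (3,1)_5 → 3² + 1² = 10  — 10 already seen; the sequence cycles without reaching 1.

not base-5 happy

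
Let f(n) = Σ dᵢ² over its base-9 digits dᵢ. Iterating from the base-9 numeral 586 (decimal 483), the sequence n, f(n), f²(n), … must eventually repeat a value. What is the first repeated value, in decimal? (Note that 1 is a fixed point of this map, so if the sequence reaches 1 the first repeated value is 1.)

1

483 = (5,8,6)_9 → 5² + 8² + 6² = 25 + 64 + 36 = 125
125 = (1,4,8)_9 → 1² + 4² + 8² = 1 + 16 + 64 = 81
81 = (1,0,0)_9 → 1² + 0² + 0² = 1 + 0 + 0 = 1  — reached the fixed point 1.
1 → 1, so 1 is the first repeated value.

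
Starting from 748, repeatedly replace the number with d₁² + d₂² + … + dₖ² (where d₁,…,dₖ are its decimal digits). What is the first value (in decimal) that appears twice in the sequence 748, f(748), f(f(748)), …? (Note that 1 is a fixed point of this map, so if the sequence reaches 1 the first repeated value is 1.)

1

748 → 7² + 4² + 8² = 129
129 → 1² + 2² + 9² = 86
86 → 8² + 6² = 100
100 → 1² + 0² + 0² = 1  — reached the fixed point 1.
1 → 1, so 1 is the first repeated value.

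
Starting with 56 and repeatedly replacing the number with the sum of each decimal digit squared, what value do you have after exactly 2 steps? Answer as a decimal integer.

37

56 → 61
61 → 37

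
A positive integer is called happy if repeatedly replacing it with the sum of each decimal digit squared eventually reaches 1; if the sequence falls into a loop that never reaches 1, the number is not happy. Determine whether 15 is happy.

not happy

15 → 1² + 5² = 26
26 → 2² + 6² = 40
40 → 4² + 0² = 16
16 → 1² + 6² = 37
37 → 3² + 7² = 58
58 → 5² + 8² = 89
89 → 8² + 9² = 145
145 → 1² + 4² + 5² = 42
42 → 4² + 2² = 20
20 → 2² + 0² = 4
4 → 4² = 16  — 16 already seen; the sequence cycles without reaching 1.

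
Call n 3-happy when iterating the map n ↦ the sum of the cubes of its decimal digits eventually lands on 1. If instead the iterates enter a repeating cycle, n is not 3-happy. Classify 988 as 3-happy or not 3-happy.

988 → 9³ + 8³ + 8³ = 1753
1753 → 1³ + 7³ + 5³ + 3³ = 496
496 → 4³ + 9³ + 6³ = 1009
1009 → 1³ + 0³ + 0³ + 9³ = 730
730 → 7³ + 3³ + 0³ = 370
370 → 3³ + 7³ + 0³ = 370  — 370 already seen; the sequence cycles without reaching 1.

not 3-happy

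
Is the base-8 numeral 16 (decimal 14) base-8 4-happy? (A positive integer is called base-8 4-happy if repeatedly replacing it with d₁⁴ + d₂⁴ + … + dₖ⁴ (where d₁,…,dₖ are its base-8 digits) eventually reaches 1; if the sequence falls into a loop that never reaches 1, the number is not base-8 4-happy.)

14 = (1,6)_8 → 1⁴ + 6⁴ = 1297
1297 = (2,4,2,1)_8 → 2⁴ + 4⁴ + 2⁴ + 1⁴ = 289
289 = (4,4,1)_8 → 4⁴ + 4⁴ + 1⁴ = 513
513 = (1,0,0,1)_8 → 1⁴ + 0⁴ + 0⁴ + 1⁴ = 2
2 = (2)_8 → 2⁴ = 16
16 = (2,0)_8 → 2⁴ + 0⁴ = 16  — 16 already seen; the sequence cycles without reaching 1.

not base-8 4-happy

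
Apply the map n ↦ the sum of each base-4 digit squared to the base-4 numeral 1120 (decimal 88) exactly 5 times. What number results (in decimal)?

1

88 = (1,1,2,0)_4 → 1² + 1² + 2² + 0² = 1 + 1 + 4 + 0 = 6
6 = (1,2)_4 → 1² + 2² = 1 + 4 = 5
5 = (1,1)_4 → 1² + 1² = 1 + 1 = 2
2 = (2)_4 → 2² = 4
4 = (1,0)_4 → 1² + 0² = 1 + 0 = 1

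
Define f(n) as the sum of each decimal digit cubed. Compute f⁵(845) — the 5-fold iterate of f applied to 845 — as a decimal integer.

134

845 → 8³ + 4³ + 5³ = 512 + 64 + 125 = 701
701 → 7³ + 0³ + 1³ = 343 + 0 + 1 = 344
344 → 3³ + 4³ + 4³ = 27 + 64 + 64 = 155
155 → 1³ + 5³ + 5³ = 1 + 125 + 125 = 251
251 → 2³ + 5³ + 1³ = 8 + 125 + 1 = 134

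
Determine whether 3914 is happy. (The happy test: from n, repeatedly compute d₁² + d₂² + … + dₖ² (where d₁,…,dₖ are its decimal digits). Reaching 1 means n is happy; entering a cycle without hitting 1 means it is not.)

not happy

3914 → 3² + 9² + 1² + 4² = 9 + 81 + 1 + 16 = 107
107 → 1² + 0² + 7² = 1 + 0 + 49 = 50
50 → 5² + 0² = 25 + 0 = 25
25 → 2² + 5² = 4 + 25 = 29
29 → 2² + 9² = 4 + 81 = 85
85 → 8² + 5² = 64 + 25 = 89
89 → 8² + 9² = 64 + 81 = 145
145 → 1² + 4² + 5² = 1 + 16 + 25 = 42
42 → 4² + 2² = 16 + 4 = 20
20 → 2² + 0² = 4 + 0 = 4
4 → 4² = 16
16 → 1² + 6² = 1 + 36 = 37
37 → 3² + 7² = 9 + 49 = 58
58 → 5² + 8² = 25 + 64 = 89  — 89 already seen; the sequence cycles without reaching 1.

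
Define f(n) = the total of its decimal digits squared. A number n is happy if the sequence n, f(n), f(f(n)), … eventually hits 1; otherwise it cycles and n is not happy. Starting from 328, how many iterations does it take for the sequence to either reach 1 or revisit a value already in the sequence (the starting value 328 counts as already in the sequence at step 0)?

11

328 → 77
77 → 98
98 → 145
145 → 42
42 → 20
20 → 4
4 → 16
16 → 37
37 → 58
58 → 89
89 → 145  — 145 repeats.
That took 11 steps.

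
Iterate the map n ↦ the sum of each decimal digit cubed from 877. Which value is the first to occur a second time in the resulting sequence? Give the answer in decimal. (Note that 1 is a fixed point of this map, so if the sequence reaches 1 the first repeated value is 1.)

877 → 8³ + 7³ + 7³ = 1198
1198 → 1³ + 1³ + 9³ + 8³ = 1243
1243 → 1³ + 2³ + 4³ + 3³ = 100
100 → 1³ + 0³ + 0³ = 1  — reached the fixed point 1.
1 → 1, so 1 is the first repeated value.

1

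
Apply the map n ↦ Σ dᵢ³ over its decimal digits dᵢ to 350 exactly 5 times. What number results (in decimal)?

350 → 3³ + 5³ + 0³ = 27 + 125 + 0 = 152
152 → 1³ + 5³ + 2³ = 1 + 125 + 8 = 134
134 → 1³ + 3³ + 4³ = 1 + 27 + 64 = 92
92 → 9³ + 2³ = 729 + 8 = 737
737 → 7³ + 3³ + 7³ = 343 + 27 + 343 = 713

713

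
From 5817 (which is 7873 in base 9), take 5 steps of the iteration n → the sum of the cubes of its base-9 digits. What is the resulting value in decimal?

853

5817 = (7,8,7,3)_9 → 7³ + 8³ + 7³ + 3³ = 1225
1225 = (1,6,1,1)_9 → 1³ + 6³ + 1³ + 1³ = 219
219 = (2,6,3)_9 → 2³ + 6³ + 3³ = 251
251 = (3,0,8)_9 → 3³ + 0³ + 8³ = 539
539 = (6,5,8)_9 → 6³ + 5³ + 8³ = 853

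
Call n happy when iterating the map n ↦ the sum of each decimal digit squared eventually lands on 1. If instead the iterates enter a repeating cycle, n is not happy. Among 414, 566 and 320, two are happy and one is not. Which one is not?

414

414: 414 → 33 → 18 → 65 → 61 → 37 → 58 → 89 → 145 → 42 → 20 → 4 → 16 → 37  — repeats 37 (not happy)
566: 566 → 97 → 130 → 10 → 1  — reaches 1 (happy)
320: 320 → 13 → 10 → 1  — reaches 1 (happy)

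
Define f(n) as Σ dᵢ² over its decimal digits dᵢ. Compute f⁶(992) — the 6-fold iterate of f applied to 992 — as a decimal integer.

992 → 166
166 → 73
73 → 58
58 → 89
89 → 145
145 → 42

42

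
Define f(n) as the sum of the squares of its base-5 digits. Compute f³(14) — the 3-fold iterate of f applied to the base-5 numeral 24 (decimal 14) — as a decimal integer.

10

14 = (2,4)_5 → 2² + 4² = 4 + 16 = 20
20 = (4,0)_5 → 4² + 0² = 16 + 0 = 16
16 = (3,1)_5 → 3² + 1² = 9 + 1 = 10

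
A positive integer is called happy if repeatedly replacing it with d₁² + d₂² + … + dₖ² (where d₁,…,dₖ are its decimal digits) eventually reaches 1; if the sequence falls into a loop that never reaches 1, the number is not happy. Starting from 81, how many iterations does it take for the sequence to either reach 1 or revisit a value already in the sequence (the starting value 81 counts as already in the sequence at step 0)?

81 → 65
65 → 61
61 → 37
37 → 58
58 → 89
89 → 145
145 → 42
42 → 20
20 → 4
4 → 16
16 → 37  — 37 repeats.
That took 11 steps.

11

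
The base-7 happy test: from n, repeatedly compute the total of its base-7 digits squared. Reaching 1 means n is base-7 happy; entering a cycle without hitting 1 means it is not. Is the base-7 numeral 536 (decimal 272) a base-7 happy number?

272 = (5,3,6)_7 → 5² + 3² + 6² = 70
70 = (1,3,0)_7 → 1² + 3² + 0² = 10
10 = (1,3)_7 → 1² + 3² = 10  — 10 already seen; the sequence cycles without reaching 1.

not base-7 happy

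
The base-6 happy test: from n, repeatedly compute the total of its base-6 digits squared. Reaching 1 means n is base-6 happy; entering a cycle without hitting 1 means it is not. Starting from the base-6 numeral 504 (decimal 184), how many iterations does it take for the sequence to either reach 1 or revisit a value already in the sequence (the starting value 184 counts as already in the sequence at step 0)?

9

184 = (5,0,4)_6 → 5² + 0² + 4² = 25 + 0 + 16 = 41
41 = (1,0,5)_6 → 1² + 0² + 5² = 1 + 0 + 25 = 26
26 = (4,2)_6 → 4² + 2² = 16 + 4 = 20
20 = (3,2)_6 → 3² + 2² = 9 + 4 = 13
13 = (2,1)_6 → 2² + 1² = 4 + 1 = 5
5 = (5)_6 → 5² = 25
25 = (4,1)_6 → 4² + 1² = 16 + 1 = 17
17 = (2,5)_6 → 2² + 5² = 4 + 25 = 29
29 = (4,5)_6 → 4² + 5² = 16 + 25 = 41  — 41 repeats.
That took 9 steps.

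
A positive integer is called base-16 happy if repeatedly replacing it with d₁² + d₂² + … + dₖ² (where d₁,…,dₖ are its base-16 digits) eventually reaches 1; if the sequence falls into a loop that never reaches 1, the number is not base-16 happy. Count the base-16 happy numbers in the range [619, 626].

619: 619 → 161 → 101 → 61 → 178 → 125 → 218 → 269 → 170 → 200 → 208 → 169 → 181 → 146 → 85 → 50 → 13 → 169  (repeats 169)
620: 620 → 184 → 185 → 202 → 244 → 241 → 226 → 200 → 208 → 169 → 181 → 146 → 85 → 50 → 13 → 169  (repeats 169)
621: 621 → 209 → 170 → 200 → 208 → 169 → 181 → 146 → 85 → 50 → 13 → 169  (repeats 169)
622: 622 → 236 → 340 → 42 → 104 → 100 → 52 → 25 → 82 → 29 → 170 → 200 → 208 → 169 → 181 → 146 → 85 → 50 → 13 → 169  (repeats 169)
623: 623 → 265 → 82 → 29 → 170 → 200 → 208 → 169 → 181 → 146 → 85 → 50 → 13 → 169  (repeats 169)
624: 624 → 53 → 34 → 8 → 64 → 16 → 1  (reaches 1)
625: 625 → 54 → 45 → 173 → 269 → 170 → 200 → 208 → 169 → 181 → 146 → 85 → 50 → 13 → 169  (repeats 169)
626: 626 → 57 → 90 → 125 → 218 → 269 → 170 → 200 → 208 → 169 → 181 → 146 → 85 → 50 → 13 → 169  (repeats 169)
base-16 happy: 624

1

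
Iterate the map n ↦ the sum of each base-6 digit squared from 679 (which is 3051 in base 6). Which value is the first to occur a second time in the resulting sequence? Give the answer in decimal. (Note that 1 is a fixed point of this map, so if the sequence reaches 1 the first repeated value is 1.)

17

679 = (3,0,5,1)_6 → 3² + 0² + 5² + 1² = 9 + 0 + 25 + 1 = 35
35 = (5,5)_6 → 5² + 5² = 25 + 25 = 50
50 = (1,2,2)_6 → 1² + 2² + 2² = 1 + 4 + 4 = 9
9 = (1,3)_6 → 1² + 3² = 1 + 9 = 10
10 = (1,4)_6 → 1² + 4² = 1 + 16 = 17
17 = (2,5)_6 → 2² + 5² = 4 + 25 = 29
29 = (4,5)_6 → 4² + 5² = 16 + 25 = 41
41 = (1,0,5)_6 → 1² + 0² + 5² = 1 + 0 + 25 = 26
26 = (4,2)_6 → 4² + 2² = 16 + 4 = 20
20 = (3,2)_6 → 3² + 2² = 9 + 4 = 13
13 = (2,1)_6 → 2² + 1² = 4 + 1 = 5
5 = (5)_6 → 5² = 25
25 = (4,1)_6 → 4² + 1² = 16 + 1 = 17  — 17 already appeared earlier.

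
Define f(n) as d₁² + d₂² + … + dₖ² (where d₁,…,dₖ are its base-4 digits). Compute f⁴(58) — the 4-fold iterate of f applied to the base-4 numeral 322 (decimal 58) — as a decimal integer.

58 = (3,2,2)_4 → 3² + 2² + 2² = 9 + 4 + 4 = 17
17 = (1,0,1)_4 → 1² + 0² + 1² = 1 + 0 + 1 = 2
2 = (2)_4 → 2² = 4
4 = (1,0)_4 → 1² + 0² = 1 + 0 = 1

1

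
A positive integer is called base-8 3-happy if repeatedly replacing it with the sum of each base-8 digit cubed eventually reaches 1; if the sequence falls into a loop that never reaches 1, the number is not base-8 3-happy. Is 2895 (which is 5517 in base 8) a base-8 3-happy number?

base-8 3-happy

2895 = (5,5,1,7)_8 → 5³ + 5³ + 1³ + 7³ = 594
594 = (1,1,2,2)_8 → 1³ + 1³ + 2³ + 2³ = 18
18 = (2,2)_8 → 2³ + 2³ = 16
16 = (2,0)_8 → 2³ + 0³ = 8
8 = (1,0)_8 → 1³ + 0³ = 1  — reached 1.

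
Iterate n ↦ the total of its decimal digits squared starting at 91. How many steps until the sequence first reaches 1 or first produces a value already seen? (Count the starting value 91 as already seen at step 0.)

4

91 → 9² + 1² = 82
82 → 8² + 2² = 68
68 → 6² + 8² = 100
100 → 1² + 0² + 0² = 1  — reached 1.
That took 4 steps.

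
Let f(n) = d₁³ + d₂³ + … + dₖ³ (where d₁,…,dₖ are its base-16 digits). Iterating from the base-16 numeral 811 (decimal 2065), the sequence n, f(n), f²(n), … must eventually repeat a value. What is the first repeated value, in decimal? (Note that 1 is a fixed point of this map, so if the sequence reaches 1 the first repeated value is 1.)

1

2065 = (8,1,1)_16 → 8³ + 1³ + 1³ = 514
514 = (2,0,2)_16 → 2³ + 0³ + 2³ = 16
16 = (1,0)_16 → 1³ + 0³ = 1  — reached the fixed point 1.
1 → 1, so 1 is the first repeated value.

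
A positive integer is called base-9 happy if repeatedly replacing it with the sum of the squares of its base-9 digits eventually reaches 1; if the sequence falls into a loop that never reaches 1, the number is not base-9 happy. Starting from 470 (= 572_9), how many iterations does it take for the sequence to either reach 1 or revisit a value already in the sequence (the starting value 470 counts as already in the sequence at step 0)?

7

470 = (5,7,2)_9 → 5² + 7² + 2² = 78
78 = (8,6)_9 → 8² + 6² = 100
100 = (1,2,1)_9 → 1² + 2² + 1² = 6
6 = (6)_9 → 6² = 36
36 = (4,0)_9 → 4² + 0² = 16
16 = (1,7)_9 → 1² + 7² = 50
50 = (5,5)_9 → 5² + 5² = 50  — 50 repeats.
That took 7 steps.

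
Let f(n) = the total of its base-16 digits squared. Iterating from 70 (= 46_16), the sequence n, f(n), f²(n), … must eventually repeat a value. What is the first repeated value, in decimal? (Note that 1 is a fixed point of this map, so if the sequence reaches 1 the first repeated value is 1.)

70 = (4,6)_16 → 52
52 = (3,4)_16 → 25
25 = (1,9)_16 → 82
82 = (5,2)_16 → 29
29 = (1,13)_16 → 170
170 = (10,10)_16 → 200
200 = (12,8)_16 → 208
208 = (13,0)_16 → 169
169 = (10,9)_16 → 181
181 = (11,5)_16 → 146
146 = (9,2)_16 → 85
85 = (5,5)_16 → 50
50 = (3,2)_16 → 13
13 = (13)_16 → 169  — 169 already appeared earlier.

169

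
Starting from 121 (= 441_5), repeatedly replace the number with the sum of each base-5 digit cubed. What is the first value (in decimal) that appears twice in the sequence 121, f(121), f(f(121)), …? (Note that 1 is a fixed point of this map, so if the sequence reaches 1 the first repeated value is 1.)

65

121 = (4,4,1)_5 → 4³ + 4³ + 1³ = 64 + 64 + 1 = 129
129 = (1,0,0,4)_5 → 1³ + 0³ + 0³ + 4³ = 1 + 0 + 0 + 64 = 65
65 = (2,3,0)_5 → 2³ + 3³ + 0³ = 8 + 27 + 0 = 35
35 = (1,2,0)_5 → 1³ + 2³ + 0³ = 1 + 8 + 0 = 9
9 = (1,4)_5 → 1³ + 4³ = 1 + 64 = 65  — 65 already appeared earlier.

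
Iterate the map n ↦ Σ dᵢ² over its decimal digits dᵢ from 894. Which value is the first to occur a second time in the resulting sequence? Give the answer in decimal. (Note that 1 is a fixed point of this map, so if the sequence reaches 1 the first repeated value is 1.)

58

894 → 161
161 → 38
38 → 73
73 → 58
58 → 89
89 → 145
145 → 42
42 → 20
20 → 4
4 → 16
16 → 37
37 → 58  — 58 already appeared earlier.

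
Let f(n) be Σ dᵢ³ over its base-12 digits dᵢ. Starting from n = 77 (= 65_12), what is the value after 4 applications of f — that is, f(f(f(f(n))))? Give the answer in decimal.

1028

77 = (6,5)_12 → 6³ + 5³ = 341
341 = (2,4,5)_12 → 2³ + 4³ + 5³ = 197
197 = (1,4,5)_12 → 1³ + 4³ + 5³ = 190
190 = (1,3,10)_12 → 1³ + 3³ + 10³ = 1028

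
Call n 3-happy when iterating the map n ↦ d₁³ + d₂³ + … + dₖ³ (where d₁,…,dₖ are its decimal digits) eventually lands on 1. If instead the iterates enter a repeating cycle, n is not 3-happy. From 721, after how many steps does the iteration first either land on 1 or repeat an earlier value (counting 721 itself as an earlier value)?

4

721 → 7³ + 2³ + 1³ = 352
352 → 3³ + 5³ + 2³ = 160
160 → 1³ + 6³ + 0³ = 217
217 → 2³ + 1³ + 7³ = 352  — 352 repeats.
That took 4 steps.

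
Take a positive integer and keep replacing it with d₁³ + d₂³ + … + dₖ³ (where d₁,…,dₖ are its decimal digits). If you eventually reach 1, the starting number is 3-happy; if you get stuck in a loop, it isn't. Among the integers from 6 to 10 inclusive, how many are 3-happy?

6: 6 → 216 → 225 → 141 → 66 → 432 → 99 → 1458 → 702 → 351 → 153 → 153  (repeats 153)
7: 7 → 343 → 118 → 514 → 190 → 730 → 370 → 370  (repeats 370)
8: 8 → 512 → 134 → 92 → 737 → 713 → 371 → 371  (repeats 371)
9: 9 → 729 → 1080 → 513 → 153 → 153  (repeats 153)
10: 10 → 1  (reaches 1)
3-happy: 10

1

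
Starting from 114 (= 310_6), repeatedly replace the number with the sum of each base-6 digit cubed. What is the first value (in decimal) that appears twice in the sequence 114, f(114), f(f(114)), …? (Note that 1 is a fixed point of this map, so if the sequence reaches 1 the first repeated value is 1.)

114 = (3,1,0)_6 → 3³ + 1³ + 0³ = 27 + 1 + 0 = 28
28 = (4,4)_6 → 4³ + 4³ = 64 + 64 = 128
128 = (3,3,2)_6 → 3³ + 3³ + 2³ = 27 + 27 + 8 = 62
62 = (1,4,2)_6 → 1³ + 4³ + 2³ = 1 + 64 + 8 = 73
73 = (2,0,1)_6 → 2³ + 0³ + 1³ = 8 + 0 + 1 = 9
9 = (1,3)_6 → 1³ + 3³ = 1 + 27 = 28  — 28 already appeared earlier.

28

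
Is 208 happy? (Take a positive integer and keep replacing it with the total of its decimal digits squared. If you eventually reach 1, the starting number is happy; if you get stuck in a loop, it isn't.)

208 → 68
68 → 100
100 → 1  — reached 1.

happy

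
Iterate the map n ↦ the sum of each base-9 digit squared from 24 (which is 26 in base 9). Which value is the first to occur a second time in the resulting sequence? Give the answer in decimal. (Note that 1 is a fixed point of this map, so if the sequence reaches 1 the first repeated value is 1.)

74

24 = (2,6)_9 → 40
40 = (4,4)_9 → 32
32 = (3,5)_9 → 34
34 = (3,7)_9 → 58
58 = (6,4)_9 → 52
52 = (5,7)_9 → 74
74 = (8,2)_9 → 68
68 = (7,5)_9 → 74  — 74 already appeared earlier.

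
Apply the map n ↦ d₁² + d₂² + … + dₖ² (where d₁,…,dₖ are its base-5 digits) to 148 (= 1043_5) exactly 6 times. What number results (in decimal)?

148 = (1,0,4,3)_5 → 1² + 0² + 4² + 3² = 26
26 = (1,0,1)_5 → 1² + 0² + 1² = 2
2 = (2)_5 → 2² = 4
4 = (4)_5 → 4² = 16
16 = (3,1)_5 → 3² + 1² = 10
10 = (2,0)_5 → 2² + 0² = 4

4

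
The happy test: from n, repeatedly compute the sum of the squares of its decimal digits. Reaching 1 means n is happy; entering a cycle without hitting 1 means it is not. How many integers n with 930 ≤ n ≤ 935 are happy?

2

930: 930 → 90 → 81 → 65 → 61 → 37 → 58 → 89 → 145 → 42 → 20 → 4 → 16 → 37  (repeats 37)
931: 931 → 91 → 82 → 68 → 100 → 1  (reaches 1)
932: 932 → 94 → 97 → 130 → 10 → 1  (reaches 1)
933: 933 → 99 → 162 → 41 → 17 → 50 → 25 → 29 → 85 → 89 → 145 → 42 → 20 → 4 → 16 → 37 → 58 → 89  (repeats 89)
934: 934 → 106 → 37 → 58 → 89 → 145 → 42 → 20 → 4 → 16 → 37  (repeats 37)
935: 935 → 115 → 27 → 53 → 34 → 25 → 29 → 85 → 89 → 145 → 42 → 20 → 4 → 16 → 37 → 58 → 89  (repeats 89)
happy: 931, 932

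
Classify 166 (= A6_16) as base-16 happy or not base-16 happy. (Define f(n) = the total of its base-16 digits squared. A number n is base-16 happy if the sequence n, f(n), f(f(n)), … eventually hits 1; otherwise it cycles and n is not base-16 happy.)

166 = (10,6)_16 → 10² + 6² = 100 + 36 = 136
136 = (8,8)_16 → 8² + 8² = 64 + 64 = 128
128 = (8,0)_16 → 8² + 0² = 64 + 0 = 64
64 = (4,0)_16 → 4² + 0² = 16 + 0 = 16
16 = (1,0)_16 → 1² + 0² = 1 + 0 = 1  — reached 1.

base-16 happy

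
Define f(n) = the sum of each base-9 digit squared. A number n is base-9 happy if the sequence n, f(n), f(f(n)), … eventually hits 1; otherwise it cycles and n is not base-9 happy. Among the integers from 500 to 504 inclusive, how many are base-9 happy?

1

500: 500 → 62 → 100 → 6 → 36 → 16 → 50 → 50  — not base-9 happy
501: 501 → 73 → 65 → 53 → 89 → 65  — not base-9 happy
502: 502 → 86 → 26 → 68 → 74 → 68  — not base-9 happy
503: 503 → 101 → 9 → 1  — base-9 happy
504: 504 → 40 → 32 → 34 → 58 → 52 → 74 → 68 → 74  — not base-9 happy
base-9 happy: 503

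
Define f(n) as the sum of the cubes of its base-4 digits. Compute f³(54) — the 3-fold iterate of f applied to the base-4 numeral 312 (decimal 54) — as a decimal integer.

9

54 = (3,1,2)_4 → 36
36 = (2,1,0)_4 → 9
9 = (2,1)_4 → 9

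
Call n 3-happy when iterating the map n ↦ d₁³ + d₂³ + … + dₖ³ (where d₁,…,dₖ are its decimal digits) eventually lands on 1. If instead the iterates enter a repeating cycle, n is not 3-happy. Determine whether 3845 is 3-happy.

3845 → 3³ + 8³ + 4³ + 5³ = 27 + 512 + 64 + 125 = 728
728 → 7³ + 2³ + 8³ = 343 + 8 + 512 = 863
863 → 8³ + 6³ + 3³ = 512 + 216 + 27 = 755
755 → 7³ + 5³ + 5³ = 343 + 125 + 125 = 593
593 → 5³ + 9³ + 3³ = 125 + 729 + 27 = 881
881 → 8³ + 8³ + 1³ = 512 + 512 + 1 = 1025
1025 → 1³ + 0³ + 2³ + 5³ = 1 + 0 + 8 + 125 = 134
134 → 1³ + 3³ + 4³ = 1 + 27 + 64 = 92
92 → 9³ + 2³ = 729 + 8 = 737
737 → 7³ + 3³ + 7³ = 343 + 27 + 343 = 713
713 → 7³ + 1³ + 3³ = 343 + 1 + 27 = 371
371 → 3³ + 7³ + 1³ = 27 + 343 + 1 = 371  — 371 already seen; the sequence cycles without reaching 1.

not 3-happy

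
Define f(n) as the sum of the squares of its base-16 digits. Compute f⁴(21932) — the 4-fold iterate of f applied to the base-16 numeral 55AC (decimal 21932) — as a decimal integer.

50

21932 = (5,5,10,12)_16 → 5² + 5² + 10² + 12² = 294
294 = (1,2,6)_16 → 1² + 2² + 6² = 41
41 = (2,9)_16 → 2² + 9² = 85
85 = (5,5)_16 → 5² + 5² = 50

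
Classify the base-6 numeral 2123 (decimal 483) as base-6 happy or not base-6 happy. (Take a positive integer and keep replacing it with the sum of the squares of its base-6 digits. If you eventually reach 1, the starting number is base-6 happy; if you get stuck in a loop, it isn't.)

not base-6 happy

483 = (2,1,2,3)_6 → 2² + 1² + 2² + 3² = 4 + 1 + 4 + 9 = 18
18 = (3,0)_6 → 3² + 0² = 9 + 0 = 9
9 = (1,3)_6 → 1² + 3² = 1 + 9 = 10
10 = (1,4)_6 → 1² + 4² = 1 + 16 = 17
17 = (2,5)_6 → 2² + 5² = 4 + 25 = 29
29 = (4,5)_6 → 4² + 5² = 16 + 25 = 41
41 = (1,0,5)_6 → 1² + 0² + 5² = 1 + 0 + 25 = 26
26 = (4,2)_6 → 4² + 2² = 16 + 4 = 20
20 = (3,2)_6 → 3² + 2² = 9 + 4 = 13
13 = (2,1)_6 → 2² + 1² = 4 + 1 = 5
5 = (5)_6 → 5² = 25
25 = (4,1)_6 → 4² + 1² = 16 + 1 = 17  — 17 already seen; the sequence cycles without reaching 1.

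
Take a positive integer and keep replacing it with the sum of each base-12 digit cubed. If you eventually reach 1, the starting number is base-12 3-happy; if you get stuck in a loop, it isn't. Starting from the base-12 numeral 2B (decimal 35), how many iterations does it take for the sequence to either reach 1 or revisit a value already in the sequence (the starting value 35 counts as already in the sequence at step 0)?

35 = (2,11)_12 → 1339
1339 = (9,3,7)_12 → 1099
1099 = (7,7,7)_12 → 1029
1029 = (7,1,9)_12 → 1073
1073 = (7,5,5)_12 → 593
593 = (4,1,5)_12 → 190
190 = (1,3,10)_12 → 1028
1028 = (7,1,8)_12 → 856
856 = (5,11,4)_12 → 1520
1520 = (10,6,8)_12 → 1728
1728 = (1,0,0,0)_12 → 1  — reached 1.
That took 11 steps.

11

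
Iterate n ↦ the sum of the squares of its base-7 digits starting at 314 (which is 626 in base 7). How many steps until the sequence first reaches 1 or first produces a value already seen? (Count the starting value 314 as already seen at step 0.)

314 = (6,2,6)_7 → 6² + 2² + 6² = 36 + 4 + 36 = 76
76 = (1,3,6)_7 → 1² + 3² + 6² = 1 + 9 + 36 = 46
46 = (6,4)_7 → 6² + 4² = 36 + 16 = 52
52 = (1,0,3)_7 → 1² + 0² + 3² = 1 + 0 + 9 = 10
10 = (1,3)_7 → 1² + 3² = 1 + 9 = 10  — 10 repeats.
That took 5 steps.

5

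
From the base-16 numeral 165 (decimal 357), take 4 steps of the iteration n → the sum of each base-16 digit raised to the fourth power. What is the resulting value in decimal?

353

357 = (1,6,5)_16 → 1⁴ + 6⁴ + 5⁴ = 1922
1922 = (7,8,2)_16 → 7⁴ + 8⁴ + 2⁴ = 6513
6513 = (1,9,7,1)_16 → 1⁴ + 9⁴ + 7⁴ + 1⁴ = 8964
8964 = (2,3,0,4)_16 → 2⁴ + 3⁴ + 0⁴ + 4⁴ = 353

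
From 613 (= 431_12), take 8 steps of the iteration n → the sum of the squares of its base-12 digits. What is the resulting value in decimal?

164

613 = (4,3,1)_12 → 26
26 = (2,2)_12 → 8
8 = (8)_12 → 64
64 = (5,4)_12 → 41
41 = (3,5)_12 → 34
34 = (2,10)_12 → 104
104 = (8,8)_12 → 128
128 = (10,8)_12 → 164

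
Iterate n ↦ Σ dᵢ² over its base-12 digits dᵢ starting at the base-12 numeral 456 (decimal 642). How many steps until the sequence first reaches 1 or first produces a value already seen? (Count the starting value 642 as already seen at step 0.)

642 = (4,5,6)_12 → 77
77 = (6,5)_12 → 61
61 = (5,1)_12 → 26
26 = (2,2)_12 → 8
8 = (8)_12 → 64
64 = (5,4)_12 → 41
41 = (3,5)_12 → 34
34 = (2,10)_12 → 104
104 = (8,8)_12 → 128
128 = (10,8)_12 → 164
164 = (1,1,8)_12 → 66
66 = (5,6)_12 → 61  — 61 repeats.
That took 12 steps.

12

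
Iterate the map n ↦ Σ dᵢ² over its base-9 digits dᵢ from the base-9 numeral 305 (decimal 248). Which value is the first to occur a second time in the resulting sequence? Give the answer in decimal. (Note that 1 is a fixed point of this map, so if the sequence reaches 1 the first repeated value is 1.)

248 = (3,0,5)_9 → 34
34 = (3,7)_9 → 58
58 = (6,4)_9 → 52
52 = (5,7)_9 → 74
74 = (8,2)_9 → 68
68 = (7,5)_9 → 74  — 74 already appeared earlier.

74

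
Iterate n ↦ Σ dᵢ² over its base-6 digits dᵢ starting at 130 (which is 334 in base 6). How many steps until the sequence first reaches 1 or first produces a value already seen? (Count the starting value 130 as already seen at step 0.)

130 = (3,3,4)_6 → 34
34 = (5,4)_6 → 41
41 = (1,0,5)_6 → 26
26 = (4,2)_6 → 20
20 = (3,2)_6 → 13
13 = (2,1)_6 → 5
5 = (5)_6 → 25
25 = (4,1)_6 → 17
17 = (2,5)_6 → 29
29 = (4,5)_6 → 41  — 41 repeats.
That took 10 steps.

10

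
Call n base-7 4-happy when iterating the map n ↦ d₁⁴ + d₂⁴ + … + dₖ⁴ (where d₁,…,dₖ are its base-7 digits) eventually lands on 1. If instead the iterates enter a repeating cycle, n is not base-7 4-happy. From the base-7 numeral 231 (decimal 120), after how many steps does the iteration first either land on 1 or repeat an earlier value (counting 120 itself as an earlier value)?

9

120 = (2,3,1)_7 → 98
98 = (2,0,0)_7 → 16
16 = (2,2)_7 → 32
32 = (4,4)_7 → 512
512 = (1,3,3,1)_7 → 164
164 = (3,2,3)_7 → 178
178 = (3,4,3)_7 → 418
418 = (1,1,3,5)_7 → 708
708 = (2,0,3,1)_7 → 98  — 98 repeats.
That took 9 steps.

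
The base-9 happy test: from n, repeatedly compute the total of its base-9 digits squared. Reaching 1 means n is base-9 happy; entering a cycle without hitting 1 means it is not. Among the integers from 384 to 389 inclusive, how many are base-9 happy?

384: 384 → 88 → 50 → 50  — not base-9 happy
385: 385 → 101 → 9 → 1  — base-9 happy
386: 386 → 116 → 74 → 68 → 74  — not base-9 happy
387: 387 → 65 → 53 → 89 → 65  — not base-9 happy
388: 388 → 66 → 58 → 52 → 74 → 68 → 74  — not base-9 happy
389: 389 → 69 → 85 → 17 → 65 → 53 → 89 → 65  — not base-9 happy
base-9 happy: 385

1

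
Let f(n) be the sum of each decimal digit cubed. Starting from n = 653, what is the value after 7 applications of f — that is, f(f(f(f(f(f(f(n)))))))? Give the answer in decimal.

92

653 → 6³ + 5³ + 3³ = 216 + 125 + 27 = 368
368 → 3³ + 6³ + 8³ = 27 + 216 + 512 = 755
755 → 7³ + 5³ + 5³ = 343 + 125 + 125 = 593
593 → 5³ + 9³ + 3³ = 125 + 729 + 27 = 881
881 → 8³ + 8³ + 1³ = 512 + 512 + 1 = 1025
1025 → 1³ + 0³ + 2³ + 5³ = 1 + 0 + 8 + 125 = 134
134 → 1³ + 3³ + 4³ = 1 + 27 + 64 = 92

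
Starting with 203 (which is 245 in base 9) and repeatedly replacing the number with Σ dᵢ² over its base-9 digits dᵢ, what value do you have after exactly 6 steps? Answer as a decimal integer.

203 = (2,4,5)_9 → 2² + 4² + 5² = 4 + 16 + 25 = 45
45 = (5,0)_9 → 5² + 0² = 25 + 0 = 25
25 = (2,7)_9 → 2² + 7² = 4 + 49 = 53
53 = (5,8)_9 → 5² + 8² = 25 + 64 = 89
89 = (1,0,8)_9 → 1² + 0² + 8² = 1 + 0 + 64 = 65
65 = (7,2)_9 → 7² + 2² = 49 + 4 = 53

53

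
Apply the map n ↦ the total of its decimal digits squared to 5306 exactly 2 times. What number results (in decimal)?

5306 → 70
70 → 49

49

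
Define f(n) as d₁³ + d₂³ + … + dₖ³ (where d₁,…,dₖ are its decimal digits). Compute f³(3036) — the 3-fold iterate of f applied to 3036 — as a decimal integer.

153

3036 → 3³ + 0³ + 3³ + 6³ = 27 + 0 + 27 + 216 = 270
270 → 2³ + 7³ + 0³ = 8 + 343 + 0 = 351
351 → 3³ + 5³ + 1³ = 27 + 125 + 1 = 153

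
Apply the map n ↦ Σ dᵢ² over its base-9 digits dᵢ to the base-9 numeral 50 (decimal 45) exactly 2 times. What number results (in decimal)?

53

45 = (5,0)_9 → 5² + 0² = 25
25 = (2,7)_9 → 2² + 7² = 53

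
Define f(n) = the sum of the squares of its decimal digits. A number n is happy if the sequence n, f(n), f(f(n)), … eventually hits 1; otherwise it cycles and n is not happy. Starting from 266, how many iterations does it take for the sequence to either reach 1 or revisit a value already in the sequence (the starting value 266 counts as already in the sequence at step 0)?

266 → 2² + 6² + 6² = 76
76 → 7² + 6² = 85
85 → 8² + 5² = 89
89 → 8² + 9² = 145
145 → 1² + 4² + 5² = 42
42 → 4² + 2² = 20
20 → 2² + 0² = 4
4 → 4² = 16
16 → 1² + 6² = 37
37 → 3² + 7² = 58
58 → 5² + 8² = 89  — 89 repeats.
That took 11 steps.

11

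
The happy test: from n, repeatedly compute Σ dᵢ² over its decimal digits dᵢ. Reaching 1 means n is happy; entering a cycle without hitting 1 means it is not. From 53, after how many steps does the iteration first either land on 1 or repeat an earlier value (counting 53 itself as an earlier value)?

53 → 5² + 3² = 34
34 → 3² + 4² = 25
25 → 2² + 5² = 29
29 → 2² + 9² = 85
85 → 8² + 5² = 89
89 → 8² + 9² = 145
145 → 1² + 4² + 5² = 42
42 → 4² + 2² = 20
20 → 2² + 0² = 4
4 → 4² = 16
16 → 1² + 6² = 37
37 → 3² + 7² = 58
58 → 5² + 8² = 89  — 89 repeats.
That took 13 steps.

13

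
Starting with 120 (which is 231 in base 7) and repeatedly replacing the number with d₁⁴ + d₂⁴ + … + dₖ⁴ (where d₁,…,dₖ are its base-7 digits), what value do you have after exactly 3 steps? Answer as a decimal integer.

32

120 = (2,3,1)_7 → 98
98 = (2,0,0)_7 → 16
16 = (2,2)_7 → 32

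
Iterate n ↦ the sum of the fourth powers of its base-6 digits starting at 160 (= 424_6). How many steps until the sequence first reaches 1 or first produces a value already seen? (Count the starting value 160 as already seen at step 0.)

13

160 = (4,2,4)_6 → 4⁴ + 2⁴ + 4⁴ = 528
528 = (2,2,4,0)_6 → 2⁴ + 2⁴ + 4⁴ + 0⁴ = 288
288 = (1,2,0,0)_6 → 1⁴ + 2⁴ + 0⁴ + 0⁴ = 17
17 = (2,5)_6 → 2⁴ + 5⁴ = 641
641 = (2,5,4,5)_6 → 2⁴ + 5⁴ + 4⁴ + 5⁴ = 1522
1522 = (1,1,0,1,4)_6 → 1⁴ + 1⁴ + 0⁴ + 1⁴ + 4⁴ = 259
259 = (1,1,1,1)_6 → 1⁴ + 1⁴ + 1⁴ + 1⁴ = 4
4 = (4)_6 → 4⁴ = 256
256 = (1,1,0,4)_6 → 1⁴ + 1⁴ + 0⁴ + 4⁴ = 258
258 = (1,1,1,0)_6 → 1⁴ + 1⁴ + 1⁴ + 0⁴ = 3
3 = (3)_6 → 3⁴ = 81
81 = (2,1,3)_6 → 2⁴ + 1⁴ + 3⁴ = 98
98 = (2,4,2)_6 → 2⁴ + 4⁴ + 2⁴ = 288  — 288 repeats.
That took 13 steps.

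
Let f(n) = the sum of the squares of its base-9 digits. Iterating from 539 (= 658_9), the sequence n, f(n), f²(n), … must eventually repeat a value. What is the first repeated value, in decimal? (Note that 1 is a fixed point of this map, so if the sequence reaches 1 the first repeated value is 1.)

539 = (6,5,8)_9 → 6² + 5² + 8² = 125
125 = (1,4,8)_9 → 1² + 4² + 8² = 81
81 = (1,0,0)_9 → 1² + 0² + 0² = 1  — reached the fixed point 1.
1 → 1, so 1 is the first repeated value.

1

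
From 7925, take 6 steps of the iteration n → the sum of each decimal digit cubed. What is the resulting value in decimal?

7925 → 7³ + 9³ + 2³ + 5³ = 1205
1205 → 1³ + 2³ + 0³ + 5³ = 134
134 → 1³ + 3³ + 4³ = 92
92 → 9³ + 2³ = 737
737 → 7³ + 3³ + 7³ = 713
713 → 7³ + 1³ + 3³ = 371

371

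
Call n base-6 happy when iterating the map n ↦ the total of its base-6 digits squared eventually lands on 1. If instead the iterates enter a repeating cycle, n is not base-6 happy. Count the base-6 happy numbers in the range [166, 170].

166: 166 → 41 → 26 → 20 → 13 → 5 → 25 → 17 → 29 → 41  (repeats 41)
167: 167 → 50 → 9 → 10 → 17 → 29 → 41 → 26 → 20 → 13 → 5 → 25 → 17  (repeats 17)
168: 168 → 32 → 29 → 41 → 26 → 20 → 13 → 5 → 25 → 17 → 29  (repeats 29)
169: 169 → 33 → 34 → 41 → 26 → 20 → 13 → 5 → 25 → 17 → 29 → 41  (repeats 41)
170: 170 → 36 → 1  (reaches 1)
base-6 happy: 170

1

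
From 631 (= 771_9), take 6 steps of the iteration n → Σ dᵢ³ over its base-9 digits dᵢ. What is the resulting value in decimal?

469

631 = (7,7,1)_9 → 7³ + 7³ + 1³ = 687
687 = (8,4,3)_9 → 8³ + 4³ + 3³ = 603
603 = (7,4,0)_9 → 7³ + 4³ + 0³ = 407
407 = (5,0,2)_9 → 5³ + 0³ + 2³ = 133
133 = (1,5,7)_9 → 1³ + 5³ + 7³ = 469
469 = (5,7,1)_9 → 5³ + 7³ + 1³ = 469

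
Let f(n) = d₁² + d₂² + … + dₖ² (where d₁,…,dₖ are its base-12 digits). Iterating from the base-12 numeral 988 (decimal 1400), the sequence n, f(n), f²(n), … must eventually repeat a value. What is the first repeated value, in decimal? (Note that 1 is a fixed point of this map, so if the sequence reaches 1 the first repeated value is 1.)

25

1400 = (9,8,8)_12 → 9² + 8² + 8² = 81 + 64 + 64 = 209
209 = (1,5,5)_12 → 1² + 5² + 5² = 1 + 25 + 25 = 51
51 = (4,3)_12 → 4² + 3² = 16 + 9 = 25
25 = (2,1)_12 → 2² + 1² = 4 + 1 = 5
5 = (5)_12 → 5² = 25  — 25 already appeared earlier.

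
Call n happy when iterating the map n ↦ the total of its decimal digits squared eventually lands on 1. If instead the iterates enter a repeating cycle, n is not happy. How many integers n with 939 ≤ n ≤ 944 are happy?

939: 939 → 171 → 51 → 26 → 40 → 16 → 37 → 58 → 89 → 145 → 42 → 20 → 4 → 16  — not happy
940: 940 → 97 → 130 → 10 → 1  — happy
941: 941 → 98 → 145 → 42 → 20 → 4 → 16 → 37 → 58 → 89 → 145  — not happy
942: 942 → 101 → 2 → 4 → 16 → 37 → 58 → 89 → 145 → 42 → 20 → 4  — not happy
943: 943 → 106 → 37 → 58 → 89 → 145 → 42 → 20 → 4 → 16 → 37  — not happy
944: 944 → 113 → 11 → 2 → 4 → 16 → 37 → 58 → 89 → 145 → 42 → 20 → 4  — not happy
happy: 940

1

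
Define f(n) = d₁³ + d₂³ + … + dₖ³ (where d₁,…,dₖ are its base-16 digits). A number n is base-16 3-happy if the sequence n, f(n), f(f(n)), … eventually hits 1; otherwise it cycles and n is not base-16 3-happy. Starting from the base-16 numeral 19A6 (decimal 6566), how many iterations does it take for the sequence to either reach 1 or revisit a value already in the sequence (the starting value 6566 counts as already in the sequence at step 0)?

5

6566 = (1,9,10,6)_16 → 1³ + 9³ + 10³ + 6³ = 1 + 729 + 1000 + 216 = 1946
1946 = (7,9,10)_16 → 7³ + 9³ + 10³ = 343 + 729 + 1000 = 2072
2072 = (8,1,8)_16 → 8³ + 1³ + 8³ = 512 + 1 + 512 = 1025
1025 = (4,0,1)_16 → 4³ + 0³ + 1³ = 64 + 0 + 1 = 65
65 = (4,1)_16 → 4³ + 1³ = 64 + 1 = 65  — 65 repeats.
That took 5 steps.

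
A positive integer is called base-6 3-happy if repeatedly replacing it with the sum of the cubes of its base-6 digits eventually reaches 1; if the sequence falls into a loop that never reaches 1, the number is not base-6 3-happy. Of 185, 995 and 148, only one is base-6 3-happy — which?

185: 185 → 250 → 190 → 190  — repeats 190 (not base-6 3-happy)
995: 995 → 243 → 92 → 43 → 3 → 27 → 91 → 36 → 1  — reaches 1 (base-6 3-happy)
148: 148 → 128 → 62 → 73 → 9 → 28 → 128  — repeats 128 (not base-6 3-happy)

995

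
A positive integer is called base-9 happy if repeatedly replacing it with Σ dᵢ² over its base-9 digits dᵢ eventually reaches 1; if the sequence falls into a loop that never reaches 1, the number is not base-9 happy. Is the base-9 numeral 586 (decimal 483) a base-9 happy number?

base-9 happy

483 = (5,8,6)_9 → 125
125 = (1,4,8)_9 → 81
81 = (1,0,0)_9 → 1  — reached 1.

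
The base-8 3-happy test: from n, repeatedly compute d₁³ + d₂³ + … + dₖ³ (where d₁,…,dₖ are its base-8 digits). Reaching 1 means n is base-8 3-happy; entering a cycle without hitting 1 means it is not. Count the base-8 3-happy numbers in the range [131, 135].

131: 131 → 35 → 91 → 55 → 559 → 469 → 476 → 434 → 440 → 559  (repeats 559)
132: 132 → 72 → 2 → 8 → 1  (reaches 1)
133: 133 → 133  (repeats 133)
134: 134 → 224 → 91 → 55 → 559 → 469 → 476 → 434 → 440 → 559  (repeats 559)
135: 135 → 351 → 495 → 811 → 217 → 55 → 559 → 469 → 476 → 434 → 440 → 559  (repeats 559)
base-8 3-happy: 132

1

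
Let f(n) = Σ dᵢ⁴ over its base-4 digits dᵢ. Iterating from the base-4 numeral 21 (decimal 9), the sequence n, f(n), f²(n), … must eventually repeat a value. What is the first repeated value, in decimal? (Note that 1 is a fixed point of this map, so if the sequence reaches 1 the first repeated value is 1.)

9 = (2,1)_4 → 17
17 = (1,0,1)_4 → 2
2 = (2)_4 → 16
16 = (1,0,0)_4 → 1  — reached the fixed point 1.
1 → 1, so 1 is the first repeated value.

1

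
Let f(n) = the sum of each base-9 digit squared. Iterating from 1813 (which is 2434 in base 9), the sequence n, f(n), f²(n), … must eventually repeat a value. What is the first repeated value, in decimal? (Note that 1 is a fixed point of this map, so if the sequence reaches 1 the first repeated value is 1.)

1813 = (2,4,3,4)_9 → 2² + 4² + 3² + 4² = 4 + 16 + 9 + 16 = 45
45 = (5,0)_9 → 5² + 0² = 25 + 0 = 25
25 = (2,7)_9 → 2² + 7² = 4 + 49 = 53
53 = (5,8)_9 → 5² + 8² = 25 + 64 = 89
89 = (1,0,8)_9 → 1² + 0² + 8² = 1 + 0 + 64 = 65
65 = (7,2)_9 → 7² + 2² = 49 + 4 = 53  — 53 already appeared earlier.

53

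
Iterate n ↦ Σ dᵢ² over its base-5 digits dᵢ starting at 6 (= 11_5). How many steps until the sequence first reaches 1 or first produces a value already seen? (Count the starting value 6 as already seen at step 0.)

6 = (1,1)_5 → 1² + 1² = 2
2 = (2)_5 → 2² = 4
4 = (4)_5 → 4² = 16
16 = (3,1)_5 → 3² + 1² = 10
10 = (2,0)_5 → 2² + 0² = 4  — 4 repeats.
That took 5 steps.

5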